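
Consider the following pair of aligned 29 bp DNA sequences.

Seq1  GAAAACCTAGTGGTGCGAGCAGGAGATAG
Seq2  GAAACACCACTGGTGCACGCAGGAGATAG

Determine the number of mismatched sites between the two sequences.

The sequences differ at positions 5 (A/C), 6 (C/A), 8 (T/C), 10 (G/C), 17 (G/A), 18 (A/C).
That gives 6 mismatches out of 29 aligned sites, so the Hamming distance is 6.

6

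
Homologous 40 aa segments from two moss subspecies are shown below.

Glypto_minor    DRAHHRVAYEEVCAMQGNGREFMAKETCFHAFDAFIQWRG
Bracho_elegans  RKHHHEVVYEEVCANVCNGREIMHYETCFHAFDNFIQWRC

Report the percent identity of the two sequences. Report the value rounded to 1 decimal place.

67.5%

The sequences differ at positions 1 (D/R), 2 (R/K), 3 (A/H), 6 (R/E), 8 (A/V), 15 (M/N), 16 (Q/V), 17 (G/C), 22 (F/I), 24 (A/H), 25 (K/Y), 34 (A/N), 40 (G/C).
27 of the 40 sites match, so the percent identity is 27/40 × 100 = 67.5%.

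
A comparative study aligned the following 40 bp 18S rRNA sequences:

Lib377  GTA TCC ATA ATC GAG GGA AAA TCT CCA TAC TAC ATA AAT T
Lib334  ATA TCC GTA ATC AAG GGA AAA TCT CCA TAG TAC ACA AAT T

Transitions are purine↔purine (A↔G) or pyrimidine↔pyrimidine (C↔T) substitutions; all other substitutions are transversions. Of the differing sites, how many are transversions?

Mismatches occur at site 1 (G→A, transition), site 7 (A→G, transition), site 13 (G→A, transition), site 30 (C→G, transversion), site 35 (T→C, transition).
Of the 5 differences, 4 transitions and 1 transversion, so the answer is 1.

1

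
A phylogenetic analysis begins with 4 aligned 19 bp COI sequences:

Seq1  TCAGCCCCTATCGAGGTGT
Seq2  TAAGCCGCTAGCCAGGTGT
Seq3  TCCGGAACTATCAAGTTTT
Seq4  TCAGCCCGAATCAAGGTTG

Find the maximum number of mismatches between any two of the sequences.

Pairwise Hamming distances:
  Seq1 vs Seq2: 4
  Seq1 vs Seq3: 7
  Seq1 vs Seq4: 5
  Seq2 vs Seq3: 9
  Seq2 vs Seq4: 8
  Seq3 vs Seq4: 8
The largest is 9, between Seq2 and Seq3.

9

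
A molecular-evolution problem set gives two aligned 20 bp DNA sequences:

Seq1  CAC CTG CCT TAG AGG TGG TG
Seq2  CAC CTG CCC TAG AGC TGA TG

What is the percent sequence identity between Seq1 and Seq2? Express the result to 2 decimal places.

85.00%

Mismatches occur at site 9 (T↔C), site 15 (G↔C), site 18 (G↔A).
17 of the 20 sites match, so the percent identity is 17/20 × 100 = 85.00%.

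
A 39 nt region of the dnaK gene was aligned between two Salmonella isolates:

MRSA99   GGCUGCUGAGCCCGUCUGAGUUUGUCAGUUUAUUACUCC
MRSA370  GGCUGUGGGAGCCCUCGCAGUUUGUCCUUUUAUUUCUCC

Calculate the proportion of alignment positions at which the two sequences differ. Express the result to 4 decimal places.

0.2821

The sequences differ at positions 6 (C/U), 7 (U/G), 9 (A/G), 10 (G/A), 11 (C/G), 14 (G/C), 17 (U/G), 18 (G/C), 27 (A/C), 28 (G/U), 35 (A/U).
There are 11 differences over 39 sites, so p = 11/39 = 0.2821.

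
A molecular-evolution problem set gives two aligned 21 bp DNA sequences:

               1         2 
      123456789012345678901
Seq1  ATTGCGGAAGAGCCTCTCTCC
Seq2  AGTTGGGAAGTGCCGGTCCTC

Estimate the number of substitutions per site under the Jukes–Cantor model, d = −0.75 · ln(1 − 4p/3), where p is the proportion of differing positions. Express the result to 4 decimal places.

Differing sites — 2:T/G; 4:G/T; 5:C/G; 11:A/T; 15:T/G; 16:C/G; 19:T/C; 20:C/T.
p = 8/21 = 0.380952.
d = −0.75 · ln(1 − (4/3)·0.380952) = −0.75 · ln(0.492064) = −0.75 · (-0.709146) = 0.5319.

0.5319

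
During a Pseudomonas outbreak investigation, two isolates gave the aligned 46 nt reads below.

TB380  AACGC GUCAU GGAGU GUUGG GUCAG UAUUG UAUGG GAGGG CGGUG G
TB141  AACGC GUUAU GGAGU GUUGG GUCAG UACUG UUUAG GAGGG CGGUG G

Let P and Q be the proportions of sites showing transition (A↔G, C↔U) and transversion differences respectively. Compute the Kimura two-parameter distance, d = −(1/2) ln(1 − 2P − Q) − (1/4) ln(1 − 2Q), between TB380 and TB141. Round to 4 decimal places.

Differing sites — 8:C/U (Ti); 28:U/C (Ti); 32:A/U (Tv); 34:G/A (Ti).
Of the 4 differences, 3 transitions and 1 transversion over 46 sites: P = 3/46 = 0.065217, Q = 1/46 = 0.021739.
d = −0.5·ln(0.847827) − 0.25·ln(0.956522) = −0.5·(-0.165079) − 0.25·(-0.044451) = 0.0937.

0.0937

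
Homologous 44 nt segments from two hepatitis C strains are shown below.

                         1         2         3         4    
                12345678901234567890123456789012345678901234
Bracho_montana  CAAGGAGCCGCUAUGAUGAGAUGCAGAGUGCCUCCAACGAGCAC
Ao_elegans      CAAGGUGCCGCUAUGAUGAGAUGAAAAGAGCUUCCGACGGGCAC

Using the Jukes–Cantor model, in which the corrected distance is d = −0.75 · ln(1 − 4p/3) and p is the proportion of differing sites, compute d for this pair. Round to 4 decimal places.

Mismatches occur at site 6 (A→U), site 24 (C→A), site 26 (G→A), site 29 (U→A), site 32 (C→U), site 36 (A→G), site 40 (A→G).
p = 7/44 = 0.159091.
d = −0.75 · ln(1 − (4/3)·0.159091) = −0.75 · ln(0.787879) = −0.75 · (-0.238411) = 0.1788.

0.1788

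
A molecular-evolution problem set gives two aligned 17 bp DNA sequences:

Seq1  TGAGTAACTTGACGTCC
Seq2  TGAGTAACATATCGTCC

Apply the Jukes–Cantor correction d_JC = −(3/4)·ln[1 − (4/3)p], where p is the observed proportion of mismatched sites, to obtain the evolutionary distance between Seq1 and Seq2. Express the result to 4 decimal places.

0.2012

Differing sites — 9:T/A; 11:G/A; 12:A/T.
p = 3/17 = 0.176471.
d = −0.75 · ln(1 − (4/3)·0.176471) = −0.75 · ln(0.764705) = −0.75 · (-0.268265) = 0.2012.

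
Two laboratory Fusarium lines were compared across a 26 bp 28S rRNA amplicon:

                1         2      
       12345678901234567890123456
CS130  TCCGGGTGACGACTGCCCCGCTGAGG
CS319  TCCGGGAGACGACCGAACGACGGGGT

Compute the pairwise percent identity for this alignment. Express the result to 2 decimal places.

Mismatches occur at site 7 (T↔A), site 14 (T↔C), site 16 (C↔A), site 17 (C↔A), site 19 (C↔G), site 20 (G↔A), site 22 (T↔G), site 24 (A↔G), site 26 (G↔T).
17 of the 26 sites match, so the percent identity is 17/26 × 100 = 65.38%.

65.38%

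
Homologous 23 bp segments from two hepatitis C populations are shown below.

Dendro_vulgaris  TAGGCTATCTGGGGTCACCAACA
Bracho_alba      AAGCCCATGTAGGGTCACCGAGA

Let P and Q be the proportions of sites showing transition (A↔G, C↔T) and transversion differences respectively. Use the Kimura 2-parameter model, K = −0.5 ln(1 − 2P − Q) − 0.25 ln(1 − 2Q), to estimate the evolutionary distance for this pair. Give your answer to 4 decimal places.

0.3921

Mismatches occur at site 1 (T/A, transversion), site 4 (G/C, transversion), site 6 (T/C, transition), site 9 (C/G, transversion), site 11 (G/A, transition), site 20 (A/G, transition), site 22 (C/G, transversion).
Of the 7 differences, 3 transitions and 4 transversions over 23 sites: P = 3/23 = 0.130435, Q = 4/23 = 0.173913.
d = −0.5·ln(0.565217) − 0.25·ln(0.652174) = −0.5·(-0.570546) − 0.25·(-0.427444) = 0.3921.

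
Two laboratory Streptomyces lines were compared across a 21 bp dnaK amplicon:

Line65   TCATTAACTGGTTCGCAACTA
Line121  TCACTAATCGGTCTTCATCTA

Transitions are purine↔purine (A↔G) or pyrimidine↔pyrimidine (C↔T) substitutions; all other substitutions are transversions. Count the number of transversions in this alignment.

2

The sequences differ at positions 4 (T/C, transition), 8 (C/T, transition), 9 (T/C, transition), 13 (T/C, transition), 14 (C/T, transition), 15 (G/T, transversion), 18 (A/T, transversion).
Of the 7 differences, 5 transitions and 2 transversions, so the answer is 2.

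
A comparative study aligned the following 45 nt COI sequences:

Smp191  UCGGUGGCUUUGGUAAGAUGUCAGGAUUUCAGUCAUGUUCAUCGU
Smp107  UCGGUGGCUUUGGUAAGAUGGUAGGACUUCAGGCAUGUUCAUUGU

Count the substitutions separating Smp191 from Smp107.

The sequences differ at positions 21 (U/G), 22 (C/U), 27 (U/C), 33 (U/G), 43 (C/U).
That gives 5 mismatches out of 45 aligned sites, so the Hamming distance is 5.

5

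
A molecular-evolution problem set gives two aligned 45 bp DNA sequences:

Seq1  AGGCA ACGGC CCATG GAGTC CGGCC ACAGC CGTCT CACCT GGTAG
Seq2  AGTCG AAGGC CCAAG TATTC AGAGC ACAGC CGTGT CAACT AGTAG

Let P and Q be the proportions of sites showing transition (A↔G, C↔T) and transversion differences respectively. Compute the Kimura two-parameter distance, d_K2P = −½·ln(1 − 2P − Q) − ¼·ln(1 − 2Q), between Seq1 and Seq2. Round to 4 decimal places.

The sequences differ at positions 3 (G/T, transversion), 5 (A/G, transition), 7 (C/A, transversion), 14 (T/A, transversion), 16 (G/T, transversion), 18 (G/T, transversion), 21 (C/A, transversion), 23 (G/A, transition), 24 (C/G, transversion), 34 (C/G, transversion), 38 (C/A, transversion), 41 (G/A, transition).
Of the 12 differences, 3 transitions and 9 transversions over 45 sites: P = 3/45 = 0.066667, Q = 9/45 = 0.200000.
d = −0.5·ln(0.666666) − 0.25·ln(0.600000) = −0.5·(-0.405466) − 0.25·(-0.510826) = 0.3304.

0.3304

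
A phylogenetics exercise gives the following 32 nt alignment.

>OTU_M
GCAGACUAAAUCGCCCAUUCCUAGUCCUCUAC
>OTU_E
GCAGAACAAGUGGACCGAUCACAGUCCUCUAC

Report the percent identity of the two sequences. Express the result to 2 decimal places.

71.88%

Mismatches occur at site 6 (C→A), site 7 (U→C), site 10 (A→G), site 12 (C→G), site 14 (C→A), site 17 (A→G), site 18 (U→A), site 21 (C→A), site 22 (U→C).
23 of the 32 sites match, so the percent identity is 23/32 × 100 = 71.88%.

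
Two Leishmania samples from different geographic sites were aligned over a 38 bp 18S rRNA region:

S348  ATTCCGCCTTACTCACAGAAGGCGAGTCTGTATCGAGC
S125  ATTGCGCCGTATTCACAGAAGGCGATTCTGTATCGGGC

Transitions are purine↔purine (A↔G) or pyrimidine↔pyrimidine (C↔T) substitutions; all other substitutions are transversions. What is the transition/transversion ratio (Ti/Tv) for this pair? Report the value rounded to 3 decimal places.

Mismatches occur at site 4 (C/G, transversion), site 9 (T/G, transversion), site 12 (C/T, transition), site 26 (G/T, transversion), site 36 (A/G, transition).
Of the 5 differences, 2 transitions and 3 transversions, so Ti/Tv = 2/3 = 0.667.

0.667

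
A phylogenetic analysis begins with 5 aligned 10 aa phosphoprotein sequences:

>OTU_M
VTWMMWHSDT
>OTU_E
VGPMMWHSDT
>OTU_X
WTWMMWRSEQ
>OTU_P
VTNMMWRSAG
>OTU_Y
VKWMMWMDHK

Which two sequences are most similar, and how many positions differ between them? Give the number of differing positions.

2

Pairwise Hamming distances:
  OTU_M vs OTU_E: 2
  OTU_M vs OTU_X: 4
  OTU_M vs OTU_P: 4
  OTU_M vs OTU_Y: 5
  OTU_E vs OTU_X: 6
  OTU_E vs OTU_P: 5
  OTU_E vs OTU_Y: 6
  OTU_X vs OTU_P: 4
  OTU_X vs OTU_Y: 6
  OTU_P vs OTU_Y: 6
The smallest is 2, between OTU_M and OTU_E.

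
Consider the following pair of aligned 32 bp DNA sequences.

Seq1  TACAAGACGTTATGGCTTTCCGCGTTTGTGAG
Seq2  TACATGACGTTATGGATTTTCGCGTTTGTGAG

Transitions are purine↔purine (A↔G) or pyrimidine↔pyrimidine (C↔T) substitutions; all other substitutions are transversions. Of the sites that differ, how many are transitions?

1

The sequences differ at positions 5 (A/T, transversion), 16 (C/A, transversion), 20 (C/T, transition).
Of the 3 differences, 1 transition and 2 transversions, so the answer is 1.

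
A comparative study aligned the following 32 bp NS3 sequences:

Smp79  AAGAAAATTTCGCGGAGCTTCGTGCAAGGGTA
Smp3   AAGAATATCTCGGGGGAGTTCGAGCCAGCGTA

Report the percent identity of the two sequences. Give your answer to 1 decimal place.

71.9%

The sequences differ at positions 6 (A/T), 9 (T/C), 13 (C/G), 16 (A/G), 17 (G/A), 18 (C/G), 23 (T/A), 26 (A/C), 29 (G/C).
23 of the 32 sites match, so the percent identity is 23/32 × 100 = 71.9%.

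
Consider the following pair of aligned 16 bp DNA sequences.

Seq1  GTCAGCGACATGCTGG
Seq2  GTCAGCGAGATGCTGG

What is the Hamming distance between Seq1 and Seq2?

1

The sequences differ at position 9 (C/G).
That gives 1 mismatch out of 16 aligned sites, so the Hamming distance is 1.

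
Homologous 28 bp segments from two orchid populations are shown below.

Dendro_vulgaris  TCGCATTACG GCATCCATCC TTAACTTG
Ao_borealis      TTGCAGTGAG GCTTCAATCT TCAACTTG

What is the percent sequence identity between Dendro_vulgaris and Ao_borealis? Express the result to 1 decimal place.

71.4%

Differing sites — 2:C/T; 6:T/G; 8:A/G; 9:C/A; 13:A/T; 16:C/A; 20:C/T; 22:T/C.
20 of the 28 sites match, so the percent identity is 20/28 × 100 = 71.4%.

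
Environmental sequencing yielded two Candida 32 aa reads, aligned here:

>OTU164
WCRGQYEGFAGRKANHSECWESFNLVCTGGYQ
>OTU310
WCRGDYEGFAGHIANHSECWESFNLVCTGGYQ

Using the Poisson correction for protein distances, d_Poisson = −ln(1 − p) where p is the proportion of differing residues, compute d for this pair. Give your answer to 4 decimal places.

0.0984

Mismatches occur at site 5 (Q↔D), site 12 (R↔H), site 13 (K↔I).
p = 3/32 = 0.093750.
d = −ln(1 − 0.093750) = −ln(0.906250) = 0.0984.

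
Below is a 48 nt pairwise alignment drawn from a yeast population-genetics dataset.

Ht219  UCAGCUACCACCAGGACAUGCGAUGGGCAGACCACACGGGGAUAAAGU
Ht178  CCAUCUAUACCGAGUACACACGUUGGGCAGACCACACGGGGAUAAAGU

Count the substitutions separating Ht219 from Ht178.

10

Mismatches occur at site 1 (U→C), site 4 (G→U), site 8 (C→U), site 9 (C→A), site 10 (A→C), site 12 (C→G), site 15 (G→U), site 19 (U→C), site 20 (G→A), site 23 (A→U).
That gives 10 mismatches out of 48 aligned sites, so the Hamming distance is 10.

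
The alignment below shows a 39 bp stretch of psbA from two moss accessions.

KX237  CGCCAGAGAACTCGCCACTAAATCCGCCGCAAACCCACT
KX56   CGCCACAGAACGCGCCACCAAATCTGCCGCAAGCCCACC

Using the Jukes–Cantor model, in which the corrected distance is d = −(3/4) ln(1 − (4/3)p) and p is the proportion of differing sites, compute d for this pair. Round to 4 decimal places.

0.1722

Differing sites — 6:G/C; 12:T/G; 19:T/C; 25:C/T; 33:A/G; 39:T/C.
p = 6/39 = 0.153846.
d = −0.75 · ln(1 − (4/3)·0.153846) = −0.75 · ln(0.794872) = −0.75 · (-0.229574) = 0.1722.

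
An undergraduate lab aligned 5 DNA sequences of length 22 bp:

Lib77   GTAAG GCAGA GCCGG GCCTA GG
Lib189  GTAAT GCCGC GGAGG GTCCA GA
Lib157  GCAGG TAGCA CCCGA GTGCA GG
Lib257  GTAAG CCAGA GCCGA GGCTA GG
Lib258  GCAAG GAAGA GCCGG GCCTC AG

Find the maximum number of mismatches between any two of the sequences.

Pairwise Hamming distances:
  Lib77 vs Lib189: 8
  Lib77 vs Lib157: 11
  Lib77 vs Lib257: 3
  Lib77 vs Lib258: 4
  Lib189 vs Lib157: 14
  Lib189 vs Lib257: 10
  Lib189 vs Lib258: 12
  Lib157 vs Lib257: 10
  Lib157 vs Lib258: 11
  Lib257 vs Lib258: 7
The largest is 14, between Lib189 and Lib157.

14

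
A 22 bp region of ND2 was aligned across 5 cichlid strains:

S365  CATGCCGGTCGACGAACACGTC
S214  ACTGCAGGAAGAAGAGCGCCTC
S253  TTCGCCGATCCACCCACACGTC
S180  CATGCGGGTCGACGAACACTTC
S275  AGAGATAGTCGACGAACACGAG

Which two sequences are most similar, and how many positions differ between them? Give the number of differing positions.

Pairwise Hamming distances:
  S365 vs S214: 9
  S365 vs S253: 7
  S365 vs S180: 2
  S365 vs S275: 8
  S214 vs S253: 14
  S214 vs S180: 9
  S214 vs S275: 13
  S253 vs S180: 9
  S253 vs S275: 12
  S180 vs S275: 9
The smallest is 2, between S365 and S180.

2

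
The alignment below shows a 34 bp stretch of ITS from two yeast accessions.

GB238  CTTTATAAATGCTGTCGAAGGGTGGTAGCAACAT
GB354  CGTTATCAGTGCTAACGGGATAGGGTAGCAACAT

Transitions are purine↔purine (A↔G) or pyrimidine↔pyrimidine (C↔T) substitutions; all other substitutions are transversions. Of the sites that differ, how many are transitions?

Differing sites — 2:T/G (Tv); 7:A/C (Tv); 9:A/G (Ti); 14:G/A (Ti); 15:T/A (Tv); 18:A/G (Ti); 19:A/G (Ti); 20:G/A (Ti); 21:G/T (Tv); 22:G/A (Ti); 23:T/G (Tv).
Of the 11 differences, 6 transitions and 5 transversions, so the answer is 6.

6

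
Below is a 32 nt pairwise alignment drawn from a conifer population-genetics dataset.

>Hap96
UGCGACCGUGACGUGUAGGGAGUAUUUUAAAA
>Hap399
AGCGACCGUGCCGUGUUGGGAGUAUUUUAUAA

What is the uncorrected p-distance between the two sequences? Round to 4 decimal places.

Differing sites — 1:U/A; 11:A/C; 17:A/U; 30:A/U.
There are 4 differences over 32 sites, so p = 4/32 = 0.1250.

0.1250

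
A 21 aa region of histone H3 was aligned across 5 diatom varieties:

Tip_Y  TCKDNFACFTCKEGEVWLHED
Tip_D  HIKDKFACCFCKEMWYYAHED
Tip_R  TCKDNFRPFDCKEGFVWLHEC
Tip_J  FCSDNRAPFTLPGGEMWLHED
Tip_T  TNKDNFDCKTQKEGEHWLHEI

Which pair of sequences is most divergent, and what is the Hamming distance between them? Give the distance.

16

Pairwise Hamming distances:
  Tip_Y vs Tip_D: 10
  Tip_Y vs Tip_R: 5
  Tip_Y vs Tip_J: 8
  Tip_Y vs Tip_T: 6
  Tip_D vs Tip_R: 13
  Tip_D vs Tip_J: 16
  Tip_D vs Tip_T: 13
  Tip_R vs Tip_J: 11
  Tip_R vs Tip_T: 9
  Tip_J vs Tip_T: 12
The largest is 16, between Tip_D and Tip_J.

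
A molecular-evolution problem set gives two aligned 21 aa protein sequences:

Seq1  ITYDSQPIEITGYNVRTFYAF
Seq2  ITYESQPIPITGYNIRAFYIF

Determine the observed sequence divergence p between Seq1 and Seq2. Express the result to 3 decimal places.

0.238

Mismatches occur at site 4 (D↔E), site 9 (E↔P), site 15 (V↔I), site 17 (T↔A), site 20 (A↔I).
There are 5 differences over 21 sites, so p = 5/21 = 0.238.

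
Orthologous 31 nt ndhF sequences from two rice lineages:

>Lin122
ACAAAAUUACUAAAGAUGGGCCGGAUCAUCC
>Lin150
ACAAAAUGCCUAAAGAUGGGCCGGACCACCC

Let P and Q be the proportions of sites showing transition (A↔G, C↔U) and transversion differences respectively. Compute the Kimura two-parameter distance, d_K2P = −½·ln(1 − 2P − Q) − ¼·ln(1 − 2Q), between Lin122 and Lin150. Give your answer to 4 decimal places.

The sequences differ at positions 8 (U/G, transversion), 9 (A/C, transversion), 26 (U/C, transition), 29 (U/C, transition).
Of the 4 differences, 2 transitions and 2 transversions over 31 sites: P = 2/31 = 0.064516, Q = 2/31 = 0.064516.
d = −0.5·ln(0.806452) − 0.25·ln(0.870968) = −0.5·(-0.215111) − 0.25·(-0.138150) = 0.1421.

0.1421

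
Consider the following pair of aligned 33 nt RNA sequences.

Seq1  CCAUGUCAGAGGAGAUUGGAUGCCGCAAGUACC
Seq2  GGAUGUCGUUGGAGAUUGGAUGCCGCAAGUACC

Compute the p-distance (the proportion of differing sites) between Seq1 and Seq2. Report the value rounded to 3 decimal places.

Differing sites — 1:C/G; 2:C/G; 8:A/G; 9:G/U; 10:A/U.
There are 5 differences over 33 sites, so p = 5/33 = 0.152.

0.152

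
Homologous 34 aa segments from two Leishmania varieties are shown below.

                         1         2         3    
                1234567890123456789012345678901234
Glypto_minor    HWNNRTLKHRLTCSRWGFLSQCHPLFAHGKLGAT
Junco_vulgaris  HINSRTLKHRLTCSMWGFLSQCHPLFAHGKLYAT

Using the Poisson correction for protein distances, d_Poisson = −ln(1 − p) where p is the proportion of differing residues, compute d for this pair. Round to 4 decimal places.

0.1252

Mismatches occur at site 2 (W/I), site 4 (N/S), site 15 (R/M), site 32 (G/Y).
p = 4/34 = 0.117647.
d = −ln(1 − 0.117647) = −ln(0.882353) = 0.1252.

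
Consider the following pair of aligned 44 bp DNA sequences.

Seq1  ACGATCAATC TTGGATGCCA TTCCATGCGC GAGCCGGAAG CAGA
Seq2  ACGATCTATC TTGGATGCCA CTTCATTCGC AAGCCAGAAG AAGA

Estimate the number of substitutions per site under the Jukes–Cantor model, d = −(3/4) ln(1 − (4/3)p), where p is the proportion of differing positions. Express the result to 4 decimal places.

0.1788

Differing sites — 7:A/T; 21:T/C; 23:C/T; 27:G/T; 31:G/A; 36:G/A; 41:C/A.
p = 7/44 = 0.159091.
d = −0.75 · ln(1 − (4/3)·0.159091) = −0.75 · ln(0.787879) = −0.75 · (-0.238411) = 0.1788.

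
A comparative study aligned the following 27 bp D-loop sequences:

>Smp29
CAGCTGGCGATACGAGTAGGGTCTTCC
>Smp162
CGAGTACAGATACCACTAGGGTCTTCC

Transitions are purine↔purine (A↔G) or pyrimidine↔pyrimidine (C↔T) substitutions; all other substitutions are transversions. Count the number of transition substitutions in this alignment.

3

The sequences differ at positions 2 (A/G, transition), 3 (G/A, transition), 4 (C/G, transversion), 6 (G/A, transition), 7 (G/C, transversion), 8 (C/A, transversion), 14 (G/C, transversion), 16 (G/C, transversion).
Of the 8 differences, 3 transitions and 5 transversions, so the answer is 3.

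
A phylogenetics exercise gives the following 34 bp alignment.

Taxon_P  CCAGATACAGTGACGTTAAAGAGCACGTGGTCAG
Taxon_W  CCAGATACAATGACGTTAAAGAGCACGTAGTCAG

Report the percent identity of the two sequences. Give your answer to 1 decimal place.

Differing sites — 10:G/A; 29:G/A.
32 of the 34 sites match, so the percent identity is 32/34 × 100 = 94.1%.

94.1%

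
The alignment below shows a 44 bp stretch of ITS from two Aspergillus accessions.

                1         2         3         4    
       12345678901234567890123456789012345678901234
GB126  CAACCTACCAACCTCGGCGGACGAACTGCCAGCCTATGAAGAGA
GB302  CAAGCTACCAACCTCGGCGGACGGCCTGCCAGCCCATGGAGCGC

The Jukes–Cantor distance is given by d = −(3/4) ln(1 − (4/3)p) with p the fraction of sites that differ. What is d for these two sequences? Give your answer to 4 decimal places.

0.1788

Mismatches occur at site 4 (C/G), site 24 (A/G), site 25 (A/C), site 35 (T/C), site 39 (A/G), site 42 (A/C), site 44 (A/C).
p = 7/44 = 0.159091.
d = −0.75 · ln(1 − (4/3)·0.159091) = −0.75 · ln(0.787879) = −0.75 · (-0.238411) = 0.1788.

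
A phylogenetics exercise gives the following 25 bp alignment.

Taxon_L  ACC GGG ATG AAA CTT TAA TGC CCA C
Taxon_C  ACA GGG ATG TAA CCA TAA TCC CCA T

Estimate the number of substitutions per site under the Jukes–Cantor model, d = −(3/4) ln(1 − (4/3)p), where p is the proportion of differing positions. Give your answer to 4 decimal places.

Mismatches occur at site 3 (C↔A), site 10 (A↔T), site 14 (T↔C), site 15 (T↔A), site 20 (G↔C), site 25 (C↔T).
p = 6/25 = 0.240000.
d = −0.75 · ln(1 − (4/3)·0.240000) = −0.75 · ln(0.680000) = −0.75 · (-0.385662) = 0.2892.

0.2892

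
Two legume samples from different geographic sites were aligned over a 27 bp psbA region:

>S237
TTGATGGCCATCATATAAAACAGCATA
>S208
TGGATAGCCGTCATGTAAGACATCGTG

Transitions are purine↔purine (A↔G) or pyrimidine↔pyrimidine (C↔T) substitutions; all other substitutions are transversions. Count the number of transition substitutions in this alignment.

6

Differing sites — 2:T/G (Tv); 6:G/A (Ti); 10:A/G (Ti); 15:A/G (Ti); 19:A/G (Ti); 23:G/T (Tv); 25:A/G (Ti); 27:A/G (Ti).
Of the 8 differences, 6 transitions and 2 transversions, so the answer is 6.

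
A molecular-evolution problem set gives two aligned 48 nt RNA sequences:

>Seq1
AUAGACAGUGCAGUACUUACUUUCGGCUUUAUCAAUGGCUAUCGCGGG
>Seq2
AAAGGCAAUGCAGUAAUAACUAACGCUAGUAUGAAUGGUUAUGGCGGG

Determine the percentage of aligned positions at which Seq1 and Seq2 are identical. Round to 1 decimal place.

70.8%

Differing sites — 2:U/A; 5:A/G; 8:G/A; 16:C/A; 18:U/A; 22:U/A; 23:U/A; 26:G/C; 27:C/U; 28:U/A; 29:U/G; 33:C/G; 39:C/U; 43:C/G.
34 of the 48 sites match, so the percent identity is 34/48 × 100 = 70.8%.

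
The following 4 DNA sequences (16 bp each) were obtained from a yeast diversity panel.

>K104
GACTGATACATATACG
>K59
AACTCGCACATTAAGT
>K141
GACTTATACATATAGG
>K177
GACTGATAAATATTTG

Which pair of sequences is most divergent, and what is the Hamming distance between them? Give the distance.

Pairwise Hamming distances:
  K104 vs K59: 8
  K104 vs K141: 2
  K104 vs K177: 3
  K59 vs K141: 7
  K59 vs K177: 10
  K141 vs K177: 4
The largest is 10, between K59 and K177.

10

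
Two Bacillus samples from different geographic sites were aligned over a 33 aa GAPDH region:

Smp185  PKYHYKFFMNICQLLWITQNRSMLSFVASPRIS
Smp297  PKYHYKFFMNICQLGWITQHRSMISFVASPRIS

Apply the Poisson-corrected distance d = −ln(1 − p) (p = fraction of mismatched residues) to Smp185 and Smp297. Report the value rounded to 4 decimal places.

The sequences differ at positions 15 (L/G), 20 (N/H), 24 (L/I).
p = 3/33 = 0.090909.
d = −ln(1 − 0.090909) = −ln(0.909091) = 0.0953.

0.0953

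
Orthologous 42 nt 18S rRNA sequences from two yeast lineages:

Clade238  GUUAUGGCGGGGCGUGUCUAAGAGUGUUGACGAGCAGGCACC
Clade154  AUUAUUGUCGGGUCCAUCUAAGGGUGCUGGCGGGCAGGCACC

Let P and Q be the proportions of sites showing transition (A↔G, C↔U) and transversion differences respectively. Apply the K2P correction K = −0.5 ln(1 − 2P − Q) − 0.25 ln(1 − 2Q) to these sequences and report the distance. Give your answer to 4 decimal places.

0.3851

Differing sites — 1:G/A (Ti); 6:G/U (Tv); 8:C/U (Ti); 9:G/C (Tv); 13:C/U (Ti); 14:G/C (Tv); 15:U/C (Ti); 16:G/A (Ti); 23:A/G (Ti); 27:U/C (Ti); 30:A/G (Ti); 33:A/G (Ti).
Of the 12 differences, 9 transitions and 3 transversions over 42 sites: P = 9/42 = 0.214286, Q = 3/42 = 0.071429.
d = −0.5·ln(0.499999) − 0.25·ln(0.857142) = −0.5·(-0.693149) − 0.25·(-0.154152) = 0.3851.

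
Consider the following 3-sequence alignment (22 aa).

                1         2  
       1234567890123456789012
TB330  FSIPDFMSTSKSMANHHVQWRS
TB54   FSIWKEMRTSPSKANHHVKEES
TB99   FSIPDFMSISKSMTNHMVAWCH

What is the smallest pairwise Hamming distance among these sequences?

Pairwise Hamming distances:
  TB330 vs TB54: 9
  TB330 vs TB99: 6
  TB54 vs TB99: 13
The smallest is 6, between TB330 and TB99.

6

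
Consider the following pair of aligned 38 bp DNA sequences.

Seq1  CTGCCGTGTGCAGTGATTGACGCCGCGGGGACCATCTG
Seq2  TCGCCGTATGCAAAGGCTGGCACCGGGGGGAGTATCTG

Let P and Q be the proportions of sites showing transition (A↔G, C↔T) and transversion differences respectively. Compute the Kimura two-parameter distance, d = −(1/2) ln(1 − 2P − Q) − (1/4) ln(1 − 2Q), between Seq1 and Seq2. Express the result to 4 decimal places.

Mismatches occur at site 1 (C↔T, transition), site 2 (T↔C, transition), site 8 (G↔A, transition), site 13 (G↔A, transition), site 14 (T↔A, transversion), site 16 (A↔G, transition), site 17 (T↔C, transition), site 20 (A↔G, transition), site 22 (G↔A, transition), site 26 (C↔G, transversion), site 32 (C↔G, transversion), site 33 (C↔T, transition).
Of the 12 differences, 9 transitions and 3 transversions over 38 sites: P = 9/38 = 0.236842, Q = 3/38 = 0.078947.
d = −0.5·ln(0.447369) − 0.25·ln(0.842106) = −0.5·(-0.804372) − 0.25·(-0.171849) = 0.4451.

0.4451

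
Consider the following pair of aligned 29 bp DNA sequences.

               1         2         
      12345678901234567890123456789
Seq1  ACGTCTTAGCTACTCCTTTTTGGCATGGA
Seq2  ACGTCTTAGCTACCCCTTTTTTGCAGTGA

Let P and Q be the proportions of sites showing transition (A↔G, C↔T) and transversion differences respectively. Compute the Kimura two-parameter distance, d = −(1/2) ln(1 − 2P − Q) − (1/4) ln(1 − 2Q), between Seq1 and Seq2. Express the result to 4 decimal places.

The sequences differ at positions 14 (T/C, transition), 22 (G/T, transversion), 26 (T/G, transversion), 27 (G/T, transversion).
Of the 4 differences, 1 transition and 3 transversions over 29 sites: P = 1/29 = 0.034483, Q = 3/29 = 0.103448.
d = −0.5·ln(0.827586) − 0.25·ln(0.793104) = −0.5·(-0.189242) − 0.25·(-0.231801) = 0.1526.

0.1526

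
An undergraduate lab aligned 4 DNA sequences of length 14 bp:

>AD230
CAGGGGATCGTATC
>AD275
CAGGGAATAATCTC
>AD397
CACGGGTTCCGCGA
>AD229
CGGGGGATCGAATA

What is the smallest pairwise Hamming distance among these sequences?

Pairwise Hamming distances:
  AD230 vs AD275: 4
  AD230 vs AD397: 7
  AD230 vs AD229: 3
  AD275 vs AD397: 8
  AD275 vs AD229: 7
  AD397 vs AD229: 7
The smallest is 3, between AD230 and AD229.

3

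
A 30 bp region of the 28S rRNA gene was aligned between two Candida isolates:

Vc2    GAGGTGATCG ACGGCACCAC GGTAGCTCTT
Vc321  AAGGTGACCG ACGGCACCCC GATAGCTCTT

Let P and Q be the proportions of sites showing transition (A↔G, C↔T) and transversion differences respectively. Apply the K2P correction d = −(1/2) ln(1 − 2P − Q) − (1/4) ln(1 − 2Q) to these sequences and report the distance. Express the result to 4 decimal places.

0.1501

Differing sites — 1:G/A (Ti); 8:T/C (Ti); 19:A/C (Tv); 22:G/A (Ti).
Of the 4 differences, 3 transitions and 1 transversion over 30 sites: P = 3/30 = 0.100000, Q = 1/30 = 0.033333.
d = −0.5·ln(0.766667) − 0.25·ln(0.933334) = −0.5·(-0.265703) − 0.25·(-0.068992) = 0.1501.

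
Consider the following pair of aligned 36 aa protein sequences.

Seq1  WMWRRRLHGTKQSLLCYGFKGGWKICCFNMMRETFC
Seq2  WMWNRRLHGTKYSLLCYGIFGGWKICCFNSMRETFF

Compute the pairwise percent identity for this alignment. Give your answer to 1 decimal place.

Mismatches occur at site 4 (R→N), site 12 (Q→Y), site 19 (F→I), site 20 (K→F), site 30 (M→S), site 36 (C→F).
30 of the 36 sites match, so the percent identity is 30/36 × 100 = 83.3%.

83.3%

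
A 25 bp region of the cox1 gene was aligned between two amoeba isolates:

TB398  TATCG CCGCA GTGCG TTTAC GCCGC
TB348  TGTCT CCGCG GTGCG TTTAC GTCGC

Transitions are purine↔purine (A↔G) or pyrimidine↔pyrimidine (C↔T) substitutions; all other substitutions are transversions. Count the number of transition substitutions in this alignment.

3

Mismatches occur at site 2 (A→G, transition), site 5 (G→T, transversion), site 10 (A→G, transition), site 22 (C→T, transition).
Of the 4 differences, 3 transitions and 1 transversion, so the answer is 3.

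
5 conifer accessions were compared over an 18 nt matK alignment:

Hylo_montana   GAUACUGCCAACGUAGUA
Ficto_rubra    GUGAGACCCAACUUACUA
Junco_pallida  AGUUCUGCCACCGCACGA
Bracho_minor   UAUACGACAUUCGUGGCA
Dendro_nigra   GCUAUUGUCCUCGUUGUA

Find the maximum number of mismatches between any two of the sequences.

13

Pairwise Hamming distances:
  Hylo_montana vs Ficto_rubra: 7
  Hylo_montana vs Junco_pallida: 7
  Hylo_montana vs Bracho_minor: 8
  Hylo_montana vs Dendro_nigra: 6
  Ficto_rubra vs Junco_pallida: 11
  Ficto_rubra vs Bracho_minor: 13
  Ficto_rubra vs Dendro_nigra: 11
  Junco_pallida vs Bracho_minor: 12
  Junco_pallida vs Dendro_nigra: 11
  Bracho_minor vs Dendro_nigra: 10
The largest is 13, between Ficto_rubra and Bracho_minor.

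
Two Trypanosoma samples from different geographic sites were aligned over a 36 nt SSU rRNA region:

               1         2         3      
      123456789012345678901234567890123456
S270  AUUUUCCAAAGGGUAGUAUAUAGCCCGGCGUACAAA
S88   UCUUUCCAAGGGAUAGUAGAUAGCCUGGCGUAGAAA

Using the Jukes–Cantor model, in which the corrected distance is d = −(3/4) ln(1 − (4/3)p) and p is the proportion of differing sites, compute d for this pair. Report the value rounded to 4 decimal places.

The sequences differ at positions 1 (A/U), 2 (U/C), 10 (A/G), 13 (G/A), 19 (U/G), 26 (C/U), 33 (C/G).
p = 7/36 = 0.194444.
d = −0.75 · ln(1 − (4/3)·0.194444) = −0.75 · ln(0.740741) = −0.75 · (-0.300104) = 0.2251.

0.2251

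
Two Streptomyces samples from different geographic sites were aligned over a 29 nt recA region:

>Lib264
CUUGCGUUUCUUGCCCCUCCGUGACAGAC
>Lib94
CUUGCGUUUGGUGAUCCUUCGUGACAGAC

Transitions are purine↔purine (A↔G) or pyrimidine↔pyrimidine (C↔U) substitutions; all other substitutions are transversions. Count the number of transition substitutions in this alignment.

2

Differing sites — 10:C/G (Tv); 11:U/G (Tv); 14:C/A (Tv); 15:C/U (Ti); 19:C/U (Ti).
Of the 5 differences, 2 transitions and 3 transversions, so the answer is 2.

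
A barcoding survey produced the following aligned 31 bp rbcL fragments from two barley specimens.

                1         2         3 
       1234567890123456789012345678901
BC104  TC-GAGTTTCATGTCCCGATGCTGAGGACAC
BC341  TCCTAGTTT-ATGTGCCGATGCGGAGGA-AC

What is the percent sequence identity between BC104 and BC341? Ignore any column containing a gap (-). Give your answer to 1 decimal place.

89.3%

Excluding the 3 gap columns leaves 28 comparable sites.
Mismatches occur at site 4 (G↔T), site 15 (C↔G), site 23 (T↔G).
25 of the 28 comparable sites match, so the percent identity is 25/28 × 100 = 89.3%.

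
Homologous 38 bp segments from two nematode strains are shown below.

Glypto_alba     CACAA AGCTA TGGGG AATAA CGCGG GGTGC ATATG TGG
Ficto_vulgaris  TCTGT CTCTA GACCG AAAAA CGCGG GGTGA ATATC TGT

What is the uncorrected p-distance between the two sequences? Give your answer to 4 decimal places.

0.3947

The sequences differ at positions 1 (C/T), 2 (A/C), 3 (C/T), 4 (A/G), 5 (A/T), 6 (A/C), 7 (G/T), 11 (T/G), 12 (G/A), 13 (G/C), 14 (G/C), 18 (T/A), 30 (C/A), 35 (G/C), 38 (G/T).
There are 15 differences over 38 sites, so p = 15/38 = 0.3947.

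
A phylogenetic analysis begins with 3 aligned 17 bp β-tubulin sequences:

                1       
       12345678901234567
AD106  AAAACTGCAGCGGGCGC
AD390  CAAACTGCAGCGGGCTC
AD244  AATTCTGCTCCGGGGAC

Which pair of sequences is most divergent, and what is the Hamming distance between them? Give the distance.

Pairwise Hamming distances:
  AD106 vs AD390: 2
  AD106 vs AD244: 6
  AD390 vs AD244: 7
The largest is 7, between AD390 and AD244.

7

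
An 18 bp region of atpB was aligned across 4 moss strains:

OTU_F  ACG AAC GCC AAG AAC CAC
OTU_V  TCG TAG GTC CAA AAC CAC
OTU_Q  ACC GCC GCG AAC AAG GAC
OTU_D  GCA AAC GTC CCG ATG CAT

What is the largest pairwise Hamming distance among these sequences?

12

Pairwise Hamming distances:
  OTU_F vs OTU_V: 6
  OTU_F vs OTU_Q: 7
  OTU_F vs OTU_D: 8
  OTU_V vs OTU_Q: 11
  OTU_V vs OTU_D: 9
  OTU_Q vs OTU_D: 12
The largest is 12, between OTU_Q and OTU_D.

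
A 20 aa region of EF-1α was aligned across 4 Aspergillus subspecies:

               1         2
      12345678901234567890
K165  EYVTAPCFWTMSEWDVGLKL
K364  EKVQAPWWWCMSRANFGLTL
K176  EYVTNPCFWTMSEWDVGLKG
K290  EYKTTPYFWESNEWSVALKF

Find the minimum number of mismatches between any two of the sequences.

Pairwise Hamming distances:
  K165 vs K364: 10
  K165 vs K176: 2
  K165 vs K290: 9
  K364 vs K176: 12
  K364 vs K290: 16
  K176 vs K290: 9
The smallest is 2, between K165 and K176.

2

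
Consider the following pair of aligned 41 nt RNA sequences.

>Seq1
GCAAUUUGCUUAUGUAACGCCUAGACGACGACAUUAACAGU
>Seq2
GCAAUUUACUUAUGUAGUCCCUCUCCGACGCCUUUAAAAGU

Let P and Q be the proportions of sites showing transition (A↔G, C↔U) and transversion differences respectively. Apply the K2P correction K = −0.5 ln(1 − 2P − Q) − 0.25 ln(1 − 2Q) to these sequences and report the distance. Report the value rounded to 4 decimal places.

Mismatches occur at site 8 (G→A, transition), site 17 (A→G, transition), site 18 (C→U, transition), site 19 (G→C, transversion), site 23 (A→C, transversion), site 24 (G→U, transversion), site 25 (A→C, transversion), site 31 (A→C, transversion), site 33 (A→U, transversion), site 38 (C→A, transversion).
Of the 10 differences, 3 transitions and 7 transversions over 41 sites: P = 3/41 = 0.073171, Q = 7/41 = 0.170732.
d = −0.5·ln(0.682926) − 0.25·ln(0.658536) = −0.5·(-0.381369) − 0.25·(-0.417736) = 0.2951.

0.2951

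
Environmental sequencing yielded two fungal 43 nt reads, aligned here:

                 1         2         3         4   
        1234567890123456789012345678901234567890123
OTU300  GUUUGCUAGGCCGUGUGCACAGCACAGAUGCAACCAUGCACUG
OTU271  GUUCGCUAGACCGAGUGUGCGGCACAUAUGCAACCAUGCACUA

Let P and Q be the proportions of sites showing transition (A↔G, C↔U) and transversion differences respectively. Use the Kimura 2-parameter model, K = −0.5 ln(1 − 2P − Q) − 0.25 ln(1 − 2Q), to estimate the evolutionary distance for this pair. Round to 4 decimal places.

0.2214

The sequences differ at positions 4 (U/C, transition), 10 (G/A, transition), 14 (U/A, transversion), 18 (C/U, transition), 19 (A/G, transition), 21 (A/G, transition), 27 (G/U, transversion), 43 (G/A, transition).
Of the 8 differences, 6 transitions and 2 transversions over 43 sites: P = 6/43 = 0.139535, Q = 2/43 = 0.046512.
d = −0.5·ln(0.674418) − 0.25·ln(0.906976) = −0.5·(-0.393905) − 0.25·(-0.097639) = 0.2214.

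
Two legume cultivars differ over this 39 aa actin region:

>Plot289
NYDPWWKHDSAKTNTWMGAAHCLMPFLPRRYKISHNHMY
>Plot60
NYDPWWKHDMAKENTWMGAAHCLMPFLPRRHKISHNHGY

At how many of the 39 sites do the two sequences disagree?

The sequences differ at positions 10 (S/M), 13 (T/E), 31 (Y/H), 38 (M/G).
That gives 4 mismatches out of 39 aligned sites, so the Hamming distance is 4.

4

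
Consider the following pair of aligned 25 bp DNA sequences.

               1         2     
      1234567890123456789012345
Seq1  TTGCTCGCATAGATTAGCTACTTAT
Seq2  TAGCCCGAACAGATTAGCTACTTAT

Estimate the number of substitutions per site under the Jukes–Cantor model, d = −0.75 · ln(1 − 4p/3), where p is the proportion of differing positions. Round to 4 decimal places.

Mismatches occur at site 2 (T→A), site 5 (T→C), site 8 (C→A), site 10 (T→C).
p = 4/25 = 0.160000.
d = −0.75 · ln(1 − (4/3)·0.160000) = −0.75 · ln(0.786667) = −0.75 · (-0.239950) = 0.1800.

0.1800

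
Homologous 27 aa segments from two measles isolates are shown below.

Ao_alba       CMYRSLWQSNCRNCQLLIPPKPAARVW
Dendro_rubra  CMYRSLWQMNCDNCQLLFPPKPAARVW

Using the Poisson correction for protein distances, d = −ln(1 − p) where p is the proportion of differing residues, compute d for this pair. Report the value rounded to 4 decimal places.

The sequences differ at positions 9 (S/M), 12 (R/D), 18 (I/F).
p = 3/27 = 0.111111.
d = −ln(1 − 0.111111) = −ln(0.888889) = 0.1178.

0.1178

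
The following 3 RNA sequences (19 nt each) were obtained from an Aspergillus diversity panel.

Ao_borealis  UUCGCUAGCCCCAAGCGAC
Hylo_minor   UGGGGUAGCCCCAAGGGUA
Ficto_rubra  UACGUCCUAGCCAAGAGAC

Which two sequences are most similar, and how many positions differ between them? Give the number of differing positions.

Pairwise Hamming distances:
  Ao_borealis vs Hylo_minor: 6
  Ao_borealis vs Ficto_rubra: 8
  Hylo_minor vs Ficto_rubra: 11
The smallest is 6, between Ao_borealis and Hylo_minor.

6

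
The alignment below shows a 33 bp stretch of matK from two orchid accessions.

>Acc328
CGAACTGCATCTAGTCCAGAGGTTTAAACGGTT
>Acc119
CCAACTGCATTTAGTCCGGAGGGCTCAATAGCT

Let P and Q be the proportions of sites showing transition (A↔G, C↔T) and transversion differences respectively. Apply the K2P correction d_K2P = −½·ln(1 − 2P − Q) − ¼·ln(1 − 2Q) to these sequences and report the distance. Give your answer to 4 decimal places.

Differing sites — 2:G/C (Tv); 11:C/T (Ti); 18:A/G (Ti); 23:T/G (Tv); 24:T/C (Ti); 26:A/C (Tv); 29:C/T (Ti); 30:G/A (Ti); 32:T/C (Ti).
Of the 9 differences, 6 transitions and 3 transversions over 33 sites: P = 6/33 = 0.181818, Q = 3/33 = 0.090909.
d = −0.5·ln(0.545455) − 0.25·ln(0.818182) = −0.5·(-0.606135) − 0.25·(-0.200670) = 0.3532.

0.3532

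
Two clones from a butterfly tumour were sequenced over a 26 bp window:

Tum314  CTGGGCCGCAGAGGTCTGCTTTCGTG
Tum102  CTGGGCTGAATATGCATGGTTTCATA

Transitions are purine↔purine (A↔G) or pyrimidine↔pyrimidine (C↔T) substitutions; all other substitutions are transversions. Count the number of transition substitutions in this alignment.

4

Mismatches occur at site 7 (C↔T, transition), site 9 (C↔A, transversion), site 11 (G↔T, transversion), site 13 (G↔T, transversion), site 15 (T↔C, transition), site 16 (C↔A, transversion), site 19 (C↔G, transversion), site 24 (G↔A, transition), site 26 (G↔A, transition).
Of the 9 differences, 4 transitions and 5 transversions, so the answer is 4.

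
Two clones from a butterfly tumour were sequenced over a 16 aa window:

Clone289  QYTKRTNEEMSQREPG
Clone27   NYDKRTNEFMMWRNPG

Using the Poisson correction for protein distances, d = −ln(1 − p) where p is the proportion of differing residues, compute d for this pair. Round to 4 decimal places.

0.4700

Differing sites — 1:Q/N; 3:T/D; 9:E/F; 11:S/M; 12:Q/W; 14:E/N.
p = 6/16 = 0.375000.
d = −ln(1 − 0.375000) = −ln(0.625000) = 0.4700.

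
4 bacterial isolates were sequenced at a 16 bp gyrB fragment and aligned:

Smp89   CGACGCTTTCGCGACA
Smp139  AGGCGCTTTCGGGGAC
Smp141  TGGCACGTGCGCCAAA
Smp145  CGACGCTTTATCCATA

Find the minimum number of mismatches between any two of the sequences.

Pairwise Hamming distances:
  Smp89 vs Smp139: 6
  Smp89 vs Smp141: 7
  Smp89 vs Smp145: 4
  Smp139 vs Smp141: 8
  Smp139 vs Smp145: 9
  Smp141 vs Smp145: 8
The smallest is 4, between Smp89 and Smp145.

4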